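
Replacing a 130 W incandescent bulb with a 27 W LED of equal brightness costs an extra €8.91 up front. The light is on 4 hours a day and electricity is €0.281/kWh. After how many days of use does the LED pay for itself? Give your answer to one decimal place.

77.0 days

Power saved = 130 − 27 = 103 W
Daily energy saved = 103 W × 4 h = 412 Wh = 0.412 kWh
Daily savings = 0.412 × €0.281 = €0.1158
Payback = €8.91 / €0.1158 per day = 76.96 days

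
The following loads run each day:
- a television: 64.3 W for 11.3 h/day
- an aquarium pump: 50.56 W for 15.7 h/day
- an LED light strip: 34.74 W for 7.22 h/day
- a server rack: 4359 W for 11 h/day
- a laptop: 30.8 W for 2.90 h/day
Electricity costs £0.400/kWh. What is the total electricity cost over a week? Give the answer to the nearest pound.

television: 64.3 W × 11.3 h × 7 d = 5,086 Wh = 5.086 kWh
aquarium pump: 50.56 W × 15.7 h × 7 d = 5,557 Wh = 5.557 kWh
LED light strip: 34.74 W × 7.22 h × 7 d = 1,756 Wh = 1.756 kWh
server rack: 4359 W × 11 h × 7 d = 335,643 Wh = 335.6 kWh
laptop: 30.8 W × 2.90 h × 7 d = 625 Wh = 0.6252 kWh
Total energy = 5.086 + 5.557 + 1.756 + 335.6 + 0.6252 = 348.7 kWh
Cost = 348.7 kWh × £0.400 = £139.47 ≈ £139

£139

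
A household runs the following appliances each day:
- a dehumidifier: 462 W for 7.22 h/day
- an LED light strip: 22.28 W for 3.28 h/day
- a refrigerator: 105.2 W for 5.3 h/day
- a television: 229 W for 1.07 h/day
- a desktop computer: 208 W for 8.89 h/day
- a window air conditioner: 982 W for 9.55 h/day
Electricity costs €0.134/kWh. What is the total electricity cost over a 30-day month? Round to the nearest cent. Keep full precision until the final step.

dehumidifier: 462 W × 7.22 h × 30 d = 100,069 Wh = 100.1 kWh
LED light strip: 22.28 W × 3.28 h × 30 d = 2,192 Wh = 2.192 kWh
refrigerator: 105.2 W × 5.3 h × 30 d = 16,727 Wh = 16.73 kWh
television: 229 W × 1.07 h × 30 d = 7,351 Wh = 7.351 kWh
desktop computer: 208 W × 8.89 h × 30 d = 55,474 Wh = 55.47 kWh
window air conditioner: 982 W × 9.55 h × 30 d = 281,343 Wh = 281.3 kWh
Total energy = 100.1 + 2.192 + 16.73 + 7.351 + 55.47 + 281.3 = 463.2 kWh
Cost = 463.2 kWh × €0.134 = €62.06

€62.06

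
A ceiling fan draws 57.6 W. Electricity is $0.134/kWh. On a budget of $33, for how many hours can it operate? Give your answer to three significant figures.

Energy budget = $33 / $0.134 per kWh = 246.3 kWh = 246,269 Wh
Runtime = 246,269 Wh / 57.6 W = 4,275 h

4280 h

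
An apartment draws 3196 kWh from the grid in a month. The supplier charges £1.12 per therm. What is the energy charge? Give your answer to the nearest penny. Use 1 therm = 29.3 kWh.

£122.17

3196 kWh × (0.03413 therm/kWh) = 109.1 therm
Cost = 109.1 therm × £1.12/therm = £122.17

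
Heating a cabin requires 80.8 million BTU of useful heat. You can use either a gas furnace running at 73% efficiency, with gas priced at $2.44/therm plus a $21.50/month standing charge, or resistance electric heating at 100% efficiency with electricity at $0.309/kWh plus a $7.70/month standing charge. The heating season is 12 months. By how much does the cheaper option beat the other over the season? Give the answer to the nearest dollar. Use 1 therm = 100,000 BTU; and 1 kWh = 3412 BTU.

$4451

Heat load = 80.8 × 10⁶ BTU = 80,800,000 BTU
Gas: input = 80,800,000 / 0.73 = 110,684,932 BTU = 1,107 therm → 1,107 × $2.44 = $2,700.71; + 12 × $21.50 standing = $2,958.71
Electric: 80,800,000 BTU / 3412 = 23,680 kWh → × $0.309 = $7,317.47; + 12 × $7.70 standing = $7,409.87
Difference = |$2,958.71 − $7,409.87| = $4,451.16 ≈ $4451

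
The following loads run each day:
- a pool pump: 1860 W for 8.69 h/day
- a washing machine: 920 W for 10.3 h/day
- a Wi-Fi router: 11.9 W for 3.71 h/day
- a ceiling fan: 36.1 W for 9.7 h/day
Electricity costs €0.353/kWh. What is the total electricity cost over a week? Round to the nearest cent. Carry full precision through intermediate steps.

€64.33

pool pump: 1860 W × 8.69 h × 7 d = 113,144 Wh = 113.1 kWh
washing machine: 920 W × 10.3 h × 7 d = 66,332 Wh = 66.33 kWh
Wi-Fi router: 11.9 W × 3.71 h × 7 d = 309 Wh = 0.309 kWh
ceiling fan: 36.1 W × 9.7 h × 7 d = 2,451 Wh = 2.451 kWh
Total energy = 113.1 + 66.33 + 0.309 + 2.451 = 182.2 kWh
Cost = 182.2 kWh × €0.353 = €64.33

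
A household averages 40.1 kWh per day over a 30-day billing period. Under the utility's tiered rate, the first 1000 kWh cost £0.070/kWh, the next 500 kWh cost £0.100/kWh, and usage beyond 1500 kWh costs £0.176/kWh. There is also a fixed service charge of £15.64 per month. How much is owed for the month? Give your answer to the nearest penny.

£105.94

Usage = 40.1 kWh/day × 30 days = 1203 kWh
First 1000 kWh × £0.070 = £70.00
Next 203 kWh × £0.100 = £20.30
Remaining tier: 0 kWh (not reached)
Energy charge = £90.30; + service £15.64 = £105.94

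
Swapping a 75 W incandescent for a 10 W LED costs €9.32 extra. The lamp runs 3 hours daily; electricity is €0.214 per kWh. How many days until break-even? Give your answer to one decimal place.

223.3 days

Power saved = 75 − 10 = 65 W
Daily energy saved = 65 W × 3 h = 195 Wh = 0.195 kWh
Daily savings = 0.195 × €0.214 = €0.0417
Payback = €9.32 / €0.0417 per day = 223.3 days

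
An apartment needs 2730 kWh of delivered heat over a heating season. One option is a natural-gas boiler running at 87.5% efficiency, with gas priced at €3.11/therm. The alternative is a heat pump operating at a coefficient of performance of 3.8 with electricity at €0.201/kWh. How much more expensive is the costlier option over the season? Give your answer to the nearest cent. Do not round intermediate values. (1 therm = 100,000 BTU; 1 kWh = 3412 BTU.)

Heat load = 2730 kWh × 3412 = 9,314,760 BTU
Gas: input = 9,314,760 / 0.875 = 10,645,440 BTU = 106.5 therm → 106.5 × €3.11 = €331.07
Heat pump: 9,314,760 BTU / 3412 = 2,730 kWh heat; / 3.8 = 718.4 kWh in → × €0.201 = €144.40
Difference = |€331.07 − €144.40| = €186.67

€186.67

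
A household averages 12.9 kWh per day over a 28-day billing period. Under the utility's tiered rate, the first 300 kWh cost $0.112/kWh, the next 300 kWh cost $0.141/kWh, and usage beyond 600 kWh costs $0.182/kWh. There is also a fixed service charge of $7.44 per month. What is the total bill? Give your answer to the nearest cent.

Usage = 12.9 kWh/day × 28 days = 361.2 kWh
First 300 kWh × $0.112 = $33.60
Next 61.2 kWh × $0.141 = $8.63
Remaining tier: 0 kWh (not reached)
Energy charge = $42.23; + service $7.44 = $49.67

$49.67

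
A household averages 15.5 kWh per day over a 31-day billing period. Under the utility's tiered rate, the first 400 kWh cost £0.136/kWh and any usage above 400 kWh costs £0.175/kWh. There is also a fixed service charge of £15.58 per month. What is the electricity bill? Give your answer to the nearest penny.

£84.07

Usage = 15.5 kWh/day × 31 days = 480.5 kWh
First 400 kWh × £0.136 = £54.40
Remaining 80.5 kWh × £0.175 = £14.09
Energy charge = £68.49; + service £15.58 = £84.07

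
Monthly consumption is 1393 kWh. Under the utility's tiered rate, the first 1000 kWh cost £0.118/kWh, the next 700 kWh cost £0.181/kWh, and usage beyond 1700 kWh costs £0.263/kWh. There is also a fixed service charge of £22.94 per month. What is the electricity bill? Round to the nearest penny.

First 1000 kWh × £0.118 = £118.00
Next 393 kWh × £0.181 = £71.13
Remaining tier: 0 kWh (not reached)
Energy charge = £189.13; + service £22.94 = £212.07

£212.07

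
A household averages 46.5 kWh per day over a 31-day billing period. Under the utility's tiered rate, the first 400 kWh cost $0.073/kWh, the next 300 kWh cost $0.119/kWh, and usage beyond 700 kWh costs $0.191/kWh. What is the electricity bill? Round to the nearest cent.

Usage = 46.5 kWh/day × 31 days = 1441.5 kWh
First 400 kWh × $0.073 = $29.20
Next 300 kWh × $0.119 = $35.70
Remaining 741.5 kWh × $0.191 = $141.63
Total = $206.53

$206.53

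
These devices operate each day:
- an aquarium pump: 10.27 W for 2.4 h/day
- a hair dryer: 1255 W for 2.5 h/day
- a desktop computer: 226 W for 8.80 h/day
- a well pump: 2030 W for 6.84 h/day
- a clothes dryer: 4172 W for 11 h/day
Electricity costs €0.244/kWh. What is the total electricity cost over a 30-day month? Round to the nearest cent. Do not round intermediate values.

€475.27

aquarium pump: 10.27 W × 2.4 h × 30 d = 739 Wh = 0.7394 kWh
hair dryer: 1255 W × 2.5 h × 30 d = 94,125 Wh = 94.12 kWh
desktop computer: 226 W × 8.80 h × 30 d = 59,664 Wh = 59.66 kWh
well pump: 2030 W × 6.84 h × 30 d = 416,556 Wh = 416.6 kWh
clothes dryer: 4172 W × 11 h × 30 d = 1,376,760 Wh = 1,377 kWh
Total energy = 0.7394 + 94.12 + 59.66 + 416.6 + 1,377 = 1,948 kWh
Cost = 1,948 kWh × €0.244 = €475.27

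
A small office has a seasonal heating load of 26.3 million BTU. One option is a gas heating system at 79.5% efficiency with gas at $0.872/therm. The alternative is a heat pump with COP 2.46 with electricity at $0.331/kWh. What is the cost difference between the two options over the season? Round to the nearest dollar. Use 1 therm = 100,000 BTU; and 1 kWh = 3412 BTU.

Heat load = 26.3 × 10⁶ BTU = 26,300,000 BTU
Gas: input = 26,300,000 / 0.795 = 33,081,761 BTU = 330.8 therm → 330.8 × $0.872 = $288.47
Heat pump: 26,300,000 BTU / 3412 = 7,708 kWh heat; / 2.46 = 3,133 kWh in → × $0.331 = $1,037.15
Difference = |$288.47 − $1,037.15| = $748.67 ≈ $749

$749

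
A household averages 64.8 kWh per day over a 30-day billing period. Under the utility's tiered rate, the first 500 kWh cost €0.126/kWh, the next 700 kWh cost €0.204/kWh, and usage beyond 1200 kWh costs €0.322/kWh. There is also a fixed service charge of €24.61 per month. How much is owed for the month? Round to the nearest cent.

€469.98

Usage = 64.8 kWh/day × 30 days = 1944 kWh
First 500 kWh × €0.126 = €63.00
Next 700 kWh × €0.204 = €142.80
Remaining 744 kWh × €0.322 = €239.57
Energy charge = €445.37; + service €24.61 = €469.98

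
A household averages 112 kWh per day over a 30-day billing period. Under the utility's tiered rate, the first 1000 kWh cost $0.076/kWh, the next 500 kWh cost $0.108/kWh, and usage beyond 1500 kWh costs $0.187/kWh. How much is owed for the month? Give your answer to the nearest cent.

$477.82

Usage = 112 kWh/day × 30 days = 3360 kWh
First 1000 kWh × $0.076 = $76.00
Next 500 kWh × $0.108 = $54.00
Remaining 1860 kWh × $0.187 = $347.82
Total = $477.82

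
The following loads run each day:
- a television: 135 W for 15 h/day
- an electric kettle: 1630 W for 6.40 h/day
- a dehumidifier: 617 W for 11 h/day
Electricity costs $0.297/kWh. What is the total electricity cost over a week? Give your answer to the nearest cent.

television: 135 W × 15 h × 7 d = 14,175 Wh = 14.18 kWh
electric kettle: 1630 W × 6.40 h × 7 d = 73,024 Wh = 73.02 kWh
dehumidifier: 617 W × 11 h × 7 d = 47,509 Wh = 47.51 kWh
Total energy = 14.18 + 73.02 + 47.51 = 134.7 kWh
Cost = 134.7 kWh × $0.297 = $40.01

$40.01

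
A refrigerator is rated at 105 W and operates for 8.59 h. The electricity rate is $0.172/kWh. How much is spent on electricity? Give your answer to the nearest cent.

$0.16

Energy = 105 W × 8.59 h = 902 Wh = 0.9019 kWh
Cost = 0.9019 kWh × $0.172/kWh = $0.16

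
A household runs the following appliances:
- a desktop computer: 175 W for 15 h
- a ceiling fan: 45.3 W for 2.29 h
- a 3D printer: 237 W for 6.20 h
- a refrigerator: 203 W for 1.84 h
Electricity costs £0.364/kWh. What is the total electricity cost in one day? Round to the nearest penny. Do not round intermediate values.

desktop computer: 175 W × 15 h = 2,625 Wh = 2.625 kWh
ceiling fan: 45.3 W × 2.29 h = 104 Wh = 0.1037 kWh
3D printer: 237 W × 6.20 h = 1,469 Wh = 1.469 kWh
refrigerator: 203 W × 1.84 h = 374 Wh = 0.3735 kWh
Total energy = 2.625 + 0.1037 + 1.469 + 0.3735 = 4.572 kWh
Cost = 4.572 kWh × £0.364 = £1.66

£1.66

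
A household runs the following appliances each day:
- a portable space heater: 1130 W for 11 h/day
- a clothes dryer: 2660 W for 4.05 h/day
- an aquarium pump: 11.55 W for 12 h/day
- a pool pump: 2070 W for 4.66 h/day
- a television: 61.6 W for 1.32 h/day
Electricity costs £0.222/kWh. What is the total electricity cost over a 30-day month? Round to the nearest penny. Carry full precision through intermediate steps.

portable space heater: 1130 W × 11 h × 30 d = 372,900 Wh = 372.9 kWh
clothes dryer: 2660 W × 4.05 h × 30 d = 323,190 Wh = 323.2 kWh
aquarium pump: 11.55 W × 12 h × 30 d = 4,158 Wh = 4.158 kWh
pool pump: 2070 W × 4.66 h × 30 d = 289,386 Wh = 289.4 kWh
television: 61.6 W × 1.32 h × 30 d = 2,439 Wh = 2.439 kWh
Total energy = 372.9 + 323.2 + 4.158 + 289.4 + 2.439 = 992.1 kWh
Cost = 992.1 kWh × £0.222 = £220.24

£220.24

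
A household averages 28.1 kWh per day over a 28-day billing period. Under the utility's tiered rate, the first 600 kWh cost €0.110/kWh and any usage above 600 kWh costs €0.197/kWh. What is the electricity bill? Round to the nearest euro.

Usage = 28.1 kWh/day × 28 days = 786.8 kWh
First 600 kWh × €0.110 = €66.00
Remaining 186.8 kWh × €0.197 = €36.80
Total = €102.80 ≈ €103

€103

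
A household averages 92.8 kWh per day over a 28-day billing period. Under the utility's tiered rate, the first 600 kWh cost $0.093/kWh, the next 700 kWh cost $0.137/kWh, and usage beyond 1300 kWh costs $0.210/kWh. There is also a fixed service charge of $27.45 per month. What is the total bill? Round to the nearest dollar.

$452

Usage = 92.8 kWh/day × 28 days = 2598.4 kWh
First 600 kWh × $0.093 = $55.80
Next 700 kWh × $0.137 = $95.90
Remaining 1298.4 kWh × $0.210 = $272.66
Energy charge = $424.36; + service $27.45 = $451.81 ≈ $452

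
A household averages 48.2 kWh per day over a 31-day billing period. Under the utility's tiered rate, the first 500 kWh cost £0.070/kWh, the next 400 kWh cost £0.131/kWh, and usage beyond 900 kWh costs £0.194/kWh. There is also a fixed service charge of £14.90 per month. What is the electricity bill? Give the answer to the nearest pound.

Usage = 48.2 kWh/day × 31 days = 1494.2 kWh
First 500 kWh × £0.070 = £35.00
Next 400 kWh × £0.131 = £52.40
Remaining 594.2 kWh × £0.194 = £115.27
Energy charge = £202.67; + service £14.90 = £217.57 ≈ £218

£218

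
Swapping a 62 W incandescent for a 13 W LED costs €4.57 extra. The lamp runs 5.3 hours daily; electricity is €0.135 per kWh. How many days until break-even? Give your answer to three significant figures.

130 days

Power saved = 62 − 13 = 49 W
Daily energy saved = 49 W × 5.3 h = 259.7 Wh = 0.2597 kWh
Daily savings = 0.2597 × €0.135 = €0.0351
Payback = €4.57 / €0.0351 per day = 130.3 days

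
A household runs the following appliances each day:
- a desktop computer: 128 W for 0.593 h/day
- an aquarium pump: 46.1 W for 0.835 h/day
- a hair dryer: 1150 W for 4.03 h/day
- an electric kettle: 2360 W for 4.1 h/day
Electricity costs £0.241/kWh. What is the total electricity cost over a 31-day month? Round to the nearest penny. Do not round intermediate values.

£107.77

desktop computer: 128 W × 0.593 h × 31 d = 2,353 Wh = 2.353 kWh
aquarium pump: 46.1 W × 0.835 h × 31 d = 1,193 Wh = 1.193 kWh
hair dryer: 1150 W × 4.03 h × 31 d = 143,670 Wh = 143.7 kWh
electric kettle: 2360 W × 4.1 h × 31 d = 299,956 Wh = 300 kWh
Total energy = 2.353 + 1.193 + 143.7 + 300 = 447.2 kWh
Cost = 447.2 kWh × £0.241 = £107.77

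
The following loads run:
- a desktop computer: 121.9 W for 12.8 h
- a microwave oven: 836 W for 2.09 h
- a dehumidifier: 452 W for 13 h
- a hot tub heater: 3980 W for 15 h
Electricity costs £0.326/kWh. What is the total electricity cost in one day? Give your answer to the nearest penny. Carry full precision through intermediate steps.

£22.46

desktop computer: 121.9 W × 12.8 h = 1,560 Wh = 1.56 kWh
microwave oven: 836 W × 2.09 h = 1,747 Wh = 1.747 kWh
dehumidifier: 452 W × 13 h = 5,876 Wh = 5.876 kWh
hot tub heater: 3980 W × 15 h = 59,700 Wh = 59.7 kWh
Total energy = 1.56 + 1.747 + 5.876 + 59.7 = 68.88 kWh
Cost = 68.88 kWh × £0.326 = £22.46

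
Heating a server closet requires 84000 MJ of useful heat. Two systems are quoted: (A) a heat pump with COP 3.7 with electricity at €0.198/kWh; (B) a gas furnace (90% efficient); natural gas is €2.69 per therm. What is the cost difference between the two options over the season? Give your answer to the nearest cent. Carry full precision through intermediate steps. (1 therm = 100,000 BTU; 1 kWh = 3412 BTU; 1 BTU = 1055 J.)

Heat load = 84000 MJ = 84,000,000,000 J / 1055 = 79,620,853 BTU
Gas: input = 79,620,853 / 0.90 = 88,467,615 BTU = 884.7 therm → 884.7 × €2.69 = €2,379.78
Heat pump: 79,620,853 BTU / 3412 = 23,340 kWh heat; / 3.7 = 6,307 kWh in → × €0.198 = €1,248.77
Difference = |€2,379.78 − €1,248.77| = €1,131.01

€1131.01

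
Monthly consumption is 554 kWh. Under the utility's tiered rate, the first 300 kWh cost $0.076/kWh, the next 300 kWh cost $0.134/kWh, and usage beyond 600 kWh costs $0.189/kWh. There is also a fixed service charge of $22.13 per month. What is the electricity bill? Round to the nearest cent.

First 300 kWh × $0.076 = $22.80
Next 254 kWh × $0.134 = $34.04
Remaining tier: 0 kWh (not reached)
Energy charge = $56.84; + service $22.13 = $78.97

$78.97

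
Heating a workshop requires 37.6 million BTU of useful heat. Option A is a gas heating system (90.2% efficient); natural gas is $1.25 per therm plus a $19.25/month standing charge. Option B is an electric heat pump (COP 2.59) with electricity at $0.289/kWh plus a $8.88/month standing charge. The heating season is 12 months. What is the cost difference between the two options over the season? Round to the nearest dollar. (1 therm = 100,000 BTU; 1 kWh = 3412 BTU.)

Heat load = 37.6 × 10⁶ BTU = 37,600,000 BTU
Gas: input = 37,600,000 / 0.902 = 41,685,144 BTU = 416.9 therm → 416.9 × $1.25 = $521.06; + 12 × $19.25 standing = $752.06
Heat pump: 37,600,000 BTU / 3412 = 11,020 kWh heat; / 2.59 = 4,255 kWh in → × $0.289 = $1,229.64; + 12 × $8.88 standing = $1,336.20
Difference = |$752.06 − $1,336.20| = $584.13 ≈ $584

$584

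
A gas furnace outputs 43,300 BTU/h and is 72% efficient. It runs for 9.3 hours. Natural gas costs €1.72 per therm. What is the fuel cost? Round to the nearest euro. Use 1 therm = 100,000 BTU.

€10

Heat delivered = 43,300 BTU/h × 9.3 h = 402,690 BTU
Gas input = 402,690 / 0.72 = 559,292 BTU
= 559,292 / 100,000 = 5.593 therm
Cost = 5.593 × €1.72/therm = €9.62 ≈ €10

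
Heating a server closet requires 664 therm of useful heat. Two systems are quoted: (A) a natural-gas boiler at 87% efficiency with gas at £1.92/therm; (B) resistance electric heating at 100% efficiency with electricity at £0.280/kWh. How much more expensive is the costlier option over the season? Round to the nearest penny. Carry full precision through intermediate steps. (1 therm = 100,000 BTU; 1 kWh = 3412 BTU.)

Heat load = 664 therm × 100,000 = 66,400,000 BTU
Gas: input = 66,400,000 / 0.87 = 76,321,839 BTU = 763.2 therm → 763.2 × £1.92 = £1,465.38
Electric: 66,400,000 BTU / 3412 = 19,460 kWh → × £0.280 = £5,449.00
Difference = |£1,465.38 − £5,449.00| = £3,983.62

£3983.62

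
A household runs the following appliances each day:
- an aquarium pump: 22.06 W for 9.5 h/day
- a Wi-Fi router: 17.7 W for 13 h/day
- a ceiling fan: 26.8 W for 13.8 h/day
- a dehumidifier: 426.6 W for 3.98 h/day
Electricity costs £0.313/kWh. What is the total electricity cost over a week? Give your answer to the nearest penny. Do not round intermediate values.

£5.49

aquarium pump: 22.06 W × 9.5 h × 7 d = 1,467 Wh = 1.467 kWh
Wi-Fi router: 17.7 W × 13 h × 7 d = 1,611 Wh = 1.611 kWh
ceiling fan: 26.8 W × 13.8 h × 7 d = 2,589 Wh = 2.589 kWh
dehumidifier: 426.6 W × 3.98 h × 7 d = 11,885 Wh = 11.89 kWh
Total energy = 1.467 + 1.611 + 2.589 + 11.89 = 17.55 kWh
Cost = 17.55 kWh × £0.313 = £5.49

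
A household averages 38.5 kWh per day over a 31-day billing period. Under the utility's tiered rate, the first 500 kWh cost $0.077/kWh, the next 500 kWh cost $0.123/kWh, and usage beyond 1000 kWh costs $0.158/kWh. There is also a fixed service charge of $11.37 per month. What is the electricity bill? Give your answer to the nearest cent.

$141.94

Usage = 38.5 kWh/day × 31 days = 1193.5 kWh
First 500 kWh × $0.077 = $38.50
Next 500 kWh × $0.123 = $61.50
Remaining 193.5 kWh × $0.158 = $30.57
Energy charge = $130.57; + service $11.37 = $141.94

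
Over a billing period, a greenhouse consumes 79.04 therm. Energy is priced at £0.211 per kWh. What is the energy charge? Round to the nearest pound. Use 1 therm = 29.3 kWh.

79.04 therm × (29.3 kWh/therm) = 2,316 kWh
Cost = 2,316 kWh × £0.211/kWh = £488.65 ≈ £489

£489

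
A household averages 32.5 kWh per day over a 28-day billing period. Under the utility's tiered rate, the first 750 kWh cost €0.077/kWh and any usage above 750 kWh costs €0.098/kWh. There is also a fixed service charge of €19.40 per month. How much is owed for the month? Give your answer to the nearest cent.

Usage = 32.5 kWh/day × 28 days = 910 kWh
First 750 kWh × €0.077 = €57.75
Remaining 160 kWh × €0.098 = €15.68
Energy charge = €73.43; + service €19.40 = €92.83

€92.83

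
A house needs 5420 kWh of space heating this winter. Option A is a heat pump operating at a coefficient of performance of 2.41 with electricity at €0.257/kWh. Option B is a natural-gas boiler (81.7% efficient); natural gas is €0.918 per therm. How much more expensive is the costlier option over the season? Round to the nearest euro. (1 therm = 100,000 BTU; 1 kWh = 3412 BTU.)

€370

Heat load = 5420 kWh × 3412 = 18,493,040 BTU
Gas: input = 18,493,040 / 0.817 = 22,635,300 BTU = 226.4 therm → 226.4 × €0.918 = €207.79
Heat pump: 18,493,040 BTU / 3412 = 5,420 kWh heat; / 2.41 = 2,249 kWh in → × €0.257 = €577.98
Difference = |€207.79 − €577.98| = €370.19 ≈ €370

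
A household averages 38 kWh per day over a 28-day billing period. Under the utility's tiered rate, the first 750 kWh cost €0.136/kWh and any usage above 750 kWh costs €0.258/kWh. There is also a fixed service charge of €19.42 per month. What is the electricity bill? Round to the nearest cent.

€202.43

Usage = 38 kWh/day × 28 days = 1064 kWh
First 750 kWh × €0.136 = €102.00
Remaining 314 kWh × €0.258 = €81.01
Energy charge = €183.01; + service €19.42 = €202.43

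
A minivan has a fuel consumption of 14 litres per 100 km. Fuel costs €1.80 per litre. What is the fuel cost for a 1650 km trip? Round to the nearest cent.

Fuel = 14 L/100 km × 1650 km / 100 = 231 L
Cost = 231 L × €1.80/L = €415.80

€415.80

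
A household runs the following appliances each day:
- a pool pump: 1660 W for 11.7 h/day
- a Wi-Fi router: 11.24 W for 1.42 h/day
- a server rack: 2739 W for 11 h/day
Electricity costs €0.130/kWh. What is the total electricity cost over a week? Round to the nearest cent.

pool pump: 1660 W × 11.7 h × 7 d = 135,954 Wh = 136 kWh
Wi-Fi router: 11.24 W × 1.42 h × 7 d = 112 Wh = 0.1117 kWh
server rack: 2739 W × 11 h × 7 d = 210,903 Wh = 210.9 kWh
Total energy = 136 + 0.1117 + 210.9 = 347 kWh
Cost = 347 kWh × €0.130 = €45.11

€45.11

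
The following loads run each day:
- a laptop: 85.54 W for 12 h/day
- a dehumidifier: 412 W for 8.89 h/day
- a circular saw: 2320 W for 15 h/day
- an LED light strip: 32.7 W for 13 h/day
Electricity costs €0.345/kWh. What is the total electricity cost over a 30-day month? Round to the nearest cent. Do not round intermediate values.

€413.11

laptop: 85.54 W × 12 h × 30 d = 30,794 Wh = 30.79 kWh
dehumidifier: 412 W × 8.89 h × 30 d = 109,880 Wh = 109.9 kWh
circular saw: 2320 W × 15 h × 30 d = 1,044,000 Wh = 1,044 kWh
LED light strip: 32.7 W × 13 h × 30 d = 12,753 Wh = 12.75 kWh
Total energy = 30.79 + 109.9 + 1,044 + 12.75 = 1,197 kWh
Cost = 1,197 kWh × €0.345 = €413.11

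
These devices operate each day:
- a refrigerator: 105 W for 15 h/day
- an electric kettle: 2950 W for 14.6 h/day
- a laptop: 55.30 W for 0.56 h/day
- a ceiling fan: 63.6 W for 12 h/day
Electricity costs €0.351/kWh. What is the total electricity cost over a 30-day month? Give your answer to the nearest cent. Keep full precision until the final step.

refrigerator: 105 W × 15 h × 30 d = 47,250 Wh = 47.25 kWh
electric kettle: 2950 W × 14.6 h × 30 d = 1,292,100 Wh = 1,292 kWh
laptop: 55.30 W × 0.56 h × 30 d = 929 Wh = 0.929 kWh
ceiling fan: 63.6 W × 12 h × 30 d = 22,896 Wh = 22.9 kWh
Total energy = 47.25 + 1,292 + 0.929 + 22.9 = 1,363 kWh
Cost = 1,363 kWh × €0.351 = €478.47

€478.47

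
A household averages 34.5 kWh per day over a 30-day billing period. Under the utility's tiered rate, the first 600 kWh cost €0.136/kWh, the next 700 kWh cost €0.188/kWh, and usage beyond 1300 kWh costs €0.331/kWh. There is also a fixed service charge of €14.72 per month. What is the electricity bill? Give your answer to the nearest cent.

€178.10

Usage = 34.5 kWh/day × 30 days = 1035 kWh
First 600 kWh × €0.136 = €81.60
Next 435 kWh × €0.188 = €81.78
Remaining tier: 0 kWh (not reached)
Energy charge = €163.38; + service €14.72 = €178.10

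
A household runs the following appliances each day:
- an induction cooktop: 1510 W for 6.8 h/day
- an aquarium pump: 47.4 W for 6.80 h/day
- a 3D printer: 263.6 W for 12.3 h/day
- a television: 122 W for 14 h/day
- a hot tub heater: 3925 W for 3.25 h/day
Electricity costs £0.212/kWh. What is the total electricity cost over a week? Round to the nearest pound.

induction cooktop: 1510 W × 6.8 h × 7 d = 71,876 Wh = 71.88 kWh
aquarium pump: 47.4 W × 6.80 h × 7 d = 2,256 Wh = 2.256 kWh
3D printer: 263.6 W × 12.3 h × 7 d = 22,696 Wh = 22.7 kWh
television: 122 W × 14 h × 7 d = 11,956 Wh = 11.96 kWh
hot tub heater: 3925 W × 3.25 h × 7 d = 89,294 Wh = 89.29 kWh
Total energy = 71.88 + 2.256 + 22.7 + 11.96 + 89.29 = 198.1 kWh
Cost = 198.1 kWh × £0.212 = £41.99 ≈ £42

£42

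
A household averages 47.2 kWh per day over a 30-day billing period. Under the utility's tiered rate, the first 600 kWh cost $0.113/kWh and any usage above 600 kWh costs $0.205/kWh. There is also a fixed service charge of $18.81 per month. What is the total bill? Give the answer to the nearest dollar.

$254

Usage = 47.2 kWh/day × 30 days = 1416 kWh
First 600 kWh × $0.113 = $67.80
Remaining 816 kWh × $0.205 = $167.28
Energy charge = $235.08; + service $18.81 = $253.89 ≈ $254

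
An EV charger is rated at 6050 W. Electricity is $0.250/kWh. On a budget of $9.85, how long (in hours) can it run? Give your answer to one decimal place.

6.5 h

Energy budget = $9.85 / $0.250 per kWh = 39.4 kWh = 39,400 Wh
Runtime = 39,400 Wh / 6050 W = 6.512 h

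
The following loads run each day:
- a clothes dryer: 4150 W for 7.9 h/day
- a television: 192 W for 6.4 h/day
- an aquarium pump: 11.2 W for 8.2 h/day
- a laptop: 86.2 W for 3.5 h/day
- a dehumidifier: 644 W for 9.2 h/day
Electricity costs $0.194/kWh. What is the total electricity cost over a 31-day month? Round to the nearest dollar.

clothes dryer: 4150 W × 7.9 h × 31 d = 1,016,335 Wh = 1,016 kWh
television: 192 W × 6.4 h × 31 d = 38,093 Wh = 38.09 kWh
aquarium pump: 11.2 W × 8.2 h × 31 d = 2,847 Wh = 2.847 kWh
laptop: 86.2 W × 3.5 h × 31 d = 9,353 Wh = 9.353 kWh
dehumidifier: 644 W × 9.2 h × 31 d = 183,669 Wh = 183.7 kWh
Total energy = 1,016 + 38.09 + 2.847 + 9.353 + 183.7 = 1,250 kWh
Cost = 1,250 kWh × $0.194 = $242.56 ≈ $243

$243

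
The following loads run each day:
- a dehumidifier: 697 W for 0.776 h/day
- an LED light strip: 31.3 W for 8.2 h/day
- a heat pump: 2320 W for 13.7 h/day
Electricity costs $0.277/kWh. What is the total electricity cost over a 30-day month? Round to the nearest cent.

$270.75

dehumidifier: 697 W × 0.776 h × 30 d = 16,226 Wh = 16.23 kWh
LED light strip: 31.3 W × 8.2 h × 30 d = 7,700 Wh = 7.7 kWh
heat pump: 2320 W × 13.7 h × 30 d = 953,520 Wh = 953.5 kWh
Total energy = 16.23 + 7.7 + 953.5 = 977.4 kWh
Cost = 977.4 kWh × $0.277 = $270.75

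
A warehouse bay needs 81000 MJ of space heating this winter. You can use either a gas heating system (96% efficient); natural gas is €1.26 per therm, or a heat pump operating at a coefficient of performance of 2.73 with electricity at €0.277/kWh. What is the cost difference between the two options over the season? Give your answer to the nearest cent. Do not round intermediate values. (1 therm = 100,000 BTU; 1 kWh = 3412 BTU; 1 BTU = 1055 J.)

Heat load = 81000 MJ = 81,000,000,000 J / 1055 = 76,777,251 BTU
Gas: input = 76,777,251 / 0.96 = 79,976,303 BTU = 799.8 therm → 799.8 × €1.26 = €1,007.70
Heat pump: 76,777,251 BTU / 3412 = 22,500 kWh heat; / 2.73 = 8,243 kWh in → × €0.277 = €2,283.18
Difference = |€1,007.70 − €2,283.18| = €1,275.48

€1275.48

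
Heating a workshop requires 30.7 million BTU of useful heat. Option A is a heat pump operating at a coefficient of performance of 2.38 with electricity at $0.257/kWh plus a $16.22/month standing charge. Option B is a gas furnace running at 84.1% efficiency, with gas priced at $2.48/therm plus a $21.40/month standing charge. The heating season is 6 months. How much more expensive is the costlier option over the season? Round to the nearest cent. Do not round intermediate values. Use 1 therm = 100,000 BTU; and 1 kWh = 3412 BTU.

$35.21

Heat load = 30.7 × 10⁶ BTU = 30,700,000 BTU
Gas: input = 30,700,000 / 0.841 = 36,504,162 BTU = 365 therm → 365 × $2.48 = $905.30; + 6 × $21.40 standing = $1,033.70
Heat pump: 30,700,000 BTU / 3412 = 8,998 kWh heat; / 2.38 = 3,781 kWh in → × $0.257 = $971.60; + 6 × $16.22 standing = $1,068.92
Difference = |$1,033.70 − $1,068.92| = $35.21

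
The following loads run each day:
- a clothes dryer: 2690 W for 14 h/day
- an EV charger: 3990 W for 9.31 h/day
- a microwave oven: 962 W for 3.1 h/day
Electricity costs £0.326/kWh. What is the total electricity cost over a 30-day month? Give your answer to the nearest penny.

clothes dryer: 2690 W × 14 h × 30 d = 1,129,800 Wh = 1,130 kWh
EV charger: 3990 W × 9.31 h × 30 d = 1,114,407 Wh = 1,114 kWh
microwave oven: 962 W × 3.1 h × 30 d = 89,466 Wh = 89.47 kWh
Total energy = 1,130 + 1,114 + 89.47 = 2,334 kWh
Cost = 2,334 kWh × £0.326 = £760.78

£760.78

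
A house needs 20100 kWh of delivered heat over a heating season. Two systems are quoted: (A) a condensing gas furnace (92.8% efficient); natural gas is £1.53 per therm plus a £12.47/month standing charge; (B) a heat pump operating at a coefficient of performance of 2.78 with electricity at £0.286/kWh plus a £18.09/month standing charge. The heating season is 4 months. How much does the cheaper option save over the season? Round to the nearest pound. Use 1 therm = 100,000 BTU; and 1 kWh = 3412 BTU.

£960

Heat load = 20100 kWh × 3412 = 68,581,200 BTU
Gas: input = 68,581,200 / 0.928 = 73,902,155 BTU = 739 therm → 739 × £1.53 = £1,130.70; + 4 × £12.47 standing = £1,180.58
Heat pump: 68,581,200 BTU / 3412 = 20,100 kWh heat; / 2.78 = 7,230 kWh in → × £0.286 = £2,067.84; + 4 × £18.09 standing = £2,140.20
Difference = |£1,180.58 − £2,140.20| = £959.62 ≈ £960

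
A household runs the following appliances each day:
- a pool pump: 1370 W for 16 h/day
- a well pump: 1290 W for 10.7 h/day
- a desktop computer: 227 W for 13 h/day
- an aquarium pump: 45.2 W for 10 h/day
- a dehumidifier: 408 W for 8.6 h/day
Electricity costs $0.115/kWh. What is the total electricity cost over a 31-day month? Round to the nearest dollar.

$152

pool pump: 1370 W × 16 h × 31 d = 679,520 Wh = 679.5 kWh
well pump: 1290 W × 10.7 h × 31 d = 427,893 Wh = 427.9 kWh
desktop computer: 227 W × 13 h × 31 d = 91,481 Wh = 91.48 kWh
aquarium pump: 45.2 W × 10 h × 31 d = 14,012 Wh = 14.01 kWh
dehumidifier: 408 W × 8.6 h × 31 d = 108,773 Wh = 108.8 kWh
Total energy = 679.5 + 427.9 + 91.48 + 14.01 + 108.8 = 1,322 kWh
Cost = 1,322 kWh × $0.115 = $151.99 ≈ $152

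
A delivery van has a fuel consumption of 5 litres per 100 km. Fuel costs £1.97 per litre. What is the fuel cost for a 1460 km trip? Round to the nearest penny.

Fuel = 5 L/100 km × 1460 km / 100 = 73 L
Cost = 73 L × £1.97/L = £143.81

£143.81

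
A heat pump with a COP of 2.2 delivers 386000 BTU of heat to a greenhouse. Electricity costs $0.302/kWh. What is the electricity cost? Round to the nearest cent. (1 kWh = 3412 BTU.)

Heat delivered = 386,000 BTU / 3412 = 113.1 kWh
Electrical input = 113.1 kWh / 2.2 = 51.42 kWh
Cost = 51.42 × $0.302/kWh = $15.53

$15.53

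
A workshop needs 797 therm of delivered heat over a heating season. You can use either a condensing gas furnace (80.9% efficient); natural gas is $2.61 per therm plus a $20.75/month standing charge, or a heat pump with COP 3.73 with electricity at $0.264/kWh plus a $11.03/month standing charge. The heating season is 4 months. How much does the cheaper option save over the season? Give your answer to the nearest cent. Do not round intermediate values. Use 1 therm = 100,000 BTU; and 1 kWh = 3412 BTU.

Heat load = 797 therm × 100,000 = 79,700,000 BTU
Gas: input = 79,700,000 / 0.809 = 98,516,687 BTU = 985.2 therm → 985.2 × $2.61 = $2,571.29; + 4 × $20.75 standing = $2,654.29
Heat pump: 79,700,000 BTU / 3412 = 23,360 kWh heat; / 3.73 = 6,262 kWh in → × $0.264 = $1,653.27; + 4 × $11.03 standing = $1,697.39
Difference = |$2,654.29 − $1,697.39| = $956.89

$956.89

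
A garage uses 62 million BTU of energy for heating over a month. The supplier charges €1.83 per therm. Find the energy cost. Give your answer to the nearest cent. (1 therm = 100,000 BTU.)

62 million BTU × (10 therm/million BTU) = 620 therm
Cost = 620 therm × €1.83/therm = €1,134.60

€1134.60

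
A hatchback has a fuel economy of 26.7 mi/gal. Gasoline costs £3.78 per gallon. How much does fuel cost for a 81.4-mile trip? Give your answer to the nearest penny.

£11.52

Fuel = 81.4 mi / 26.7 mpg = 3.049 gal
Cost = 3.049 gal × £3.78/gal = £11.52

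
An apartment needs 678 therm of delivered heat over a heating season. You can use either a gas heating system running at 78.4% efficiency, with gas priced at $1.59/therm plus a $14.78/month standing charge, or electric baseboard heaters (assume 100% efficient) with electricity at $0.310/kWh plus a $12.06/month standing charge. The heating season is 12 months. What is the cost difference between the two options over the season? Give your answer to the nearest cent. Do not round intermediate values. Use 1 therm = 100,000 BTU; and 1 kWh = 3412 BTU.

$4752.36

Heat load = 678 therm × 100,000 = 67,800,000 BTU
Gas: input = 67,800,000 / 0.784 = 86,479,592 BTU = 864.8 therm → 864.8 × $1.59 = $1,375.03; + 12 × $14.78 standing = $1,552.39
Electric: 67,800,000 BTU / 3412 = 19,870 kWh → × $0.310 = $6,160.02; + 12 × $12.06 standing = $6,304.74
Difference = |$1,552.39 − $6,304.74| = $4,752.36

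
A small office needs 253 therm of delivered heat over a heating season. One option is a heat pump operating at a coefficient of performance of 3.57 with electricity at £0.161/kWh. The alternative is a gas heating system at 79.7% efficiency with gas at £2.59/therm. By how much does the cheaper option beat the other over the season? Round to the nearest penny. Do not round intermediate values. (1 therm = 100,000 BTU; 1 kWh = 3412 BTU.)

£487.77

Heat load = 253 therm × 100,000 = 25,300,000 BTU
Gas: input = 25,300,000 / 0.797 = 31,744,040 BTU = 317.4 therm → 317.4 × £2.59 = £822.17
Heat pump: 25,300,000 BTU / 3412 = 7,415 kWh heat; / 3.57 = 2,077 kWh in → × £0.161 = £334.40
Difference = |£822.17 − £334.40| = £487.77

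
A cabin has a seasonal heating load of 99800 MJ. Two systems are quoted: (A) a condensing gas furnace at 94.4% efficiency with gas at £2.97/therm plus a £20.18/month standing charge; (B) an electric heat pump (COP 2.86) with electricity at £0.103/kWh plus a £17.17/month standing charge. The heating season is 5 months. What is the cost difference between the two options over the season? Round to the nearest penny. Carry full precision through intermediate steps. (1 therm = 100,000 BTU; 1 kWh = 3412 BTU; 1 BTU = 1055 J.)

Heat load = 99800 MJ = 99,800,000,000 J / 1055 = 94,597,156 BTU
Gas: input = 94,597,156 / 0.944 = 100,208,852 BTU = 1,002 therm → 1,002 × £2.97 = £2,976.20; + 5 × £20.18 standing = £3,077.10
Heat pump: 94,597,156 BTU / 3412 = 27,720 kWh heat; / 2.86 = 9,694 kWh in → × £0.103 = £998.48; + 5 × £17.17 standing = £1,084.33
Difference = |£3,077.10 − £1,084.33| = £1,992.77

£1992.77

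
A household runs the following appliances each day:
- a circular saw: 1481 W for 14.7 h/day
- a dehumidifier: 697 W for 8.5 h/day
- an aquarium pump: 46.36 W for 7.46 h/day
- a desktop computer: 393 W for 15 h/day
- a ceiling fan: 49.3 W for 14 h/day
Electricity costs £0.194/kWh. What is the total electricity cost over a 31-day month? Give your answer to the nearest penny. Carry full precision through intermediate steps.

circular saw: 1481 W × 14.7 h × 31 d = 674,892 Wh = 674.9 kWh
dehumidifier: 697 W × 8.5 h × 31 d = 183,660 Wh = 183.7 kWh
aquarium pump: 46.36 W × 7.46 h × 31 d = 10,721 Wh = 10.72 kWh
desktop computer: 393 W × 15 h × 31 d = 182,745 Wh = 182.7 kWh
ceiling fan: 49.3 W × 14 h × 31 d = 21,396 Wh = 21.4 kWh
Total energy = 674.9 + 183.7 + 10.72 + 182.7 + 21.4 = 1,073 kWh
Cost = 1,073 kWh × £0.194 = £208.24

£208.24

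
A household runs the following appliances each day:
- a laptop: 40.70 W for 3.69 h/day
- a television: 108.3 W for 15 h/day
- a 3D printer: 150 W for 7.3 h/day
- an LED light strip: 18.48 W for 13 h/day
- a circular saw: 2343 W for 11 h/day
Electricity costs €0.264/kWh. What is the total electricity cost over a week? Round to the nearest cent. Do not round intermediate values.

laptop: 40.70 W × 3.69 h × 7 d = 1,051 Wh = 1.051 kWh
television: 108.3 W × 15 h × 7 d = 11,372 Wh = 11.37 kWh
3D printer: 150 W × 7.3 h × 7 d = 7,665 Wh = 7.665 kWh
LED light strip: 18.48 W × 13 h × 7 d = 1,682 Wh = 1.682 kWh
circular saw: 2343 W × 11 h × 7 d = 180,411 Wh = 180.4 kWh
Total energy = 1.051 + 11.37 + 7.665 + 1.682 + 180.4 = 202.2 kWh
Cost = 202.2 kWh × €0.264 = €53.38

€53.38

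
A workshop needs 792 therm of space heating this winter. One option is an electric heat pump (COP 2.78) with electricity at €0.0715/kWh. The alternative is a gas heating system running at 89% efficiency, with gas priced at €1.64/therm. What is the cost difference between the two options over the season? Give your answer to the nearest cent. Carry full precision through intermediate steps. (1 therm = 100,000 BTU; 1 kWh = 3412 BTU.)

€862.41

Heat load = 792 therm × 100,000 = 79,200,000 BTU
Gas: input = 79,200,000 / 0.89 = 88,988,764 BTU = 889.9 therm → 889.9 × €1.64 = €1,459.42
Heat pump: 79,200,000 BTU / 3412 = 23,210 kWh heat; / 2.78 = 8,350 kWh in → × €0.0715 = €597.00
Difference = |€1,459.42 − €597.00| = €862.41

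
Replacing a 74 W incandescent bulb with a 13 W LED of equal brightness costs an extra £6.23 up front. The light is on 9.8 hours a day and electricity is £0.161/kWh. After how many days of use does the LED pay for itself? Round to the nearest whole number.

65 days

Power saved = 74 − 13 = 61 W
Daily energy saved = 61 W × 9.8 h = 597.8 Wh = 0.5978 kWh
Daily savings = 0.5978 × £0.161 = £0.0962
Payback = £6.23 / £0.0962 per day = 64.73 days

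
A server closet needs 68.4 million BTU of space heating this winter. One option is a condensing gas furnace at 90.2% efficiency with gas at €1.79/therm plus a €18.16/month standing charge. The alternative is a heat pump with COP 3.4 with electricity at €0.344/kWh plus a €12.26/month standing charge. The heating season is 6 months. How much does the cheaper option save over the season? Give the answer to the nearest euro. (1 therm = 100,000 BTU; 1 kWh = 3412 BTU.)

€635

Heat load = 68.4 × 10⁶ BTU = 68,400,000 BTU
Gas: input = 68,400,000 / 0.902 = 75,831,486 BTU = 758.3 therm → 758.3 × €1.79 = €1,357.38; + 6 × €18.16 standing = €1,466.34
Heat pump: 68,400,000 BTU / 3412 = 20,050 kWh heat; / 3.4 = 5,896 kWh in → × €0.344 = €2,028.27; + 6 × €12.26 standing = €2,101.83
Difference = |€1,466.34 − €2,101.83| = €635.49 ≈ €635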